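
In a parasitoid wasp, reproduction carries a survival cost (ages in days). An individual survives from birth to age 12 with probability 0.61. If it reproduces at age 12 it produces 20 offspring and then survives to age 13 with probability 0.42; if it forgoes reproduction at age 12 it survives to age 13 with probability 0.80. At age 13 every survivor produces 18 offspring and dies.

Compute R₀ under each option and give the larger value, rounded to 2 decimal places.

16.81

breed at age 12: R₀ = 0.61 × (20 + 0.42 × 18) = 0.61 × 27.5600 = 16.8116
delay to age 13: R₀ = 0.61 × (0.80 × 18) = 0.61 × 14.4000 = 8.7840
Higher: breed at age 12 (16.8116).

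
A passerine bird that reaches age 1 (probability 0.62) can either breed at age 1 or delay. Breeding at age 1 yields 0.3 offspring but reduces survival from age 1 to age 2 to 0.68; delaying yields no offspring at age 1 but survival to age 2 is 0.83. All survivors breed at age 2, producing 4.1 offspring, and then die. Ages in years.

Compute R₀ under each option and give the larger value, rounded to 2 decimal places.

breed at age 1: R₀ = 0.62 × (0.3 + 0.68 × 4.1) = 0.62 × 3.0880 = 1.9146
delay to age 2: R₀ = 0.62 × (0.83 × 4.1) = 0.62 × 3.4030 = 2.1099
Higher: delay to age 2 (2.1099).

2.11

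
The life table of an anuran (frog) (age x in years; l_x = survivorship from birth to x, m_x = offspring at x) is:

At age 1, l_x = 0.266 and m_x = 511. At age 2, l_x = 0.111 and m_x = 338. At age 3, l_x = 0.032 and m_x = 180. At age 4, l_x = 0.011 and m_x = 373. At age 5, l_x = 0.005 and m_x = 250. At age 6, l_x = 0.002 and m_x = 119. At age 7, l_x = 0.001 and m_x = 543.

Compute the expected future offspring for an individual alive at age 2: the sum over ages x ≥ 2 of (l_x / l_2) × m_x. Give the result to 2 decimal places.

l_2 = 0.111. Conditional survival from age 2 to x is l_x / l_2.
  x=2: (0.111/0.111) × 338 = 338.0000
  x=3: (0.032/0.111) × 180 = 51.8919
  x=4: (0.011/0.111) × 373 = 36.9640
  x=5: (0.005/0.111) × 250 = 11.2613
  x=6: (0.002/0.111) × 119 = 2.1441
  x=7: (0.001/0.111) × 543 = 4.8919
Sum = 338.0000 + 51.8919 + 36.9640 + 11.2613 + 2.1441 + 4.8919 = 445.1532

445.15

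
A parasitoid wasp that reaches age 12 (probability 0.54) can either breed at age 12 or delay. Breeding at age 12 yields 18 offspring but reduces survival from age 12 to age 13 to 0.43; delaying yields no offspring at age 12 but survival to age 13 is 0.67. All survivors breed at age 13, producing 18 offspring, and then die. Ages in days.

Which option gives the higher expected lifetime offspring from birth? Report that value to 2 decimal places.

13.90

breed at age 12: R₀ = 0.54 × (18 + 0.43 × 18) = 0.54 × 25.7400 = 13.8996
delay to age 13: R₀ = 0.54 × (0.67 × 18) = 0.54 × 12.0600 = 6.5124
Higher: breed at age 12 (13.8996).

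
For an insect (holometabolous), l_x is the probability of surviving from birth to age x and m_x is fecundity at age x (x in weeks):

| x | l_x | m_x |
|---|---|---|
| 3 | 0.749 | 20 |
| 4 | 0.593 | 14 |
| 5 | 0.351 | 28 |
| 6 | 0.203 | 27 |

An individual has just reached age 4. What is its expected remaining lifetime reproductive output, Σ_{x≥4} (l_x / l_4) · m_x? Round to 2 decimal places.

39.82

l_4 = 0.593. Conditional survival from age 4 to x is l_x / l_4.
  x=4: (0.593/0.593) × 14 = 14.0000
  x=5: (0.351/0.593) × 28 = 16.5734
  x=6: (0.203/0.593) × 27 = 9.2428
Sum = 14.0000 + 16.5734 + 9.2428 = 39.8162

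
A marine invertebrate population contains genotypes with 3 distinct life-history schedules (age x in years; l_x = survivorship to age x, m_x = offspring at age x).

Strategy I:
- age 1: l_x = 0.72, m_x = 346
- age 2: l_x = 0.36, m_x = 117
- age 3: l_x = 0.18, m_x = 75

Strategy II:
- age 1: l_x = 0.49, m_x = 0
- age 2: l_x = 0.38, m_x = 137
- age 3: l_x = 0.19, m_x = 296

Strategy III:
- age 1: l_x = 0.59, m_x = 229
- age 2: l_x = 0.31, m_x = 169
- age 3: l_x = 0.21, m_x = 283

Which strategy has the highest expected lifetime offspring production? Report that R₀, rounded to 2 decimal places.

Strategy I: R₀ = 0.72×346 + 0.36×117 + 0.18×75 = 304.7400
Strategy II: R₀ = 0.49×0 + 0.38×137 + 0.19×296 = 108.3000
Strategy III: R₀ = 0.59×229 + 0.31×169 + 0.21×283 = 246.9300
Highest R₀: strategy I with 304.7400.

304.74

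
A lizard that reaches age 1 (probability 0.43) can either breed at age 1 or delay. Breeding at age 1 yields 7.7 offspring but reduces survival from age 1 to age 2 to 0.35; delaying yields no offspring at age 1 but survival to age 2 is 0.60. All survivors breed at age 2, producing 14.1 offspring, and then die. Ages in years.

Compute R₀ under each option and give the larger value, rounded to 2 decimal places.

breed at age 1: R₀ = 0.43 × (7.7 + 0.35 × 14.1) = 0.43 × 12.6350 = 5.4330
delay to age 2: R₀ = 0.43 × (0.60 × 14.1) = 0.43 × 8.4600 = 3.6378
Higher: breed at age 1 (5.4330).

5.43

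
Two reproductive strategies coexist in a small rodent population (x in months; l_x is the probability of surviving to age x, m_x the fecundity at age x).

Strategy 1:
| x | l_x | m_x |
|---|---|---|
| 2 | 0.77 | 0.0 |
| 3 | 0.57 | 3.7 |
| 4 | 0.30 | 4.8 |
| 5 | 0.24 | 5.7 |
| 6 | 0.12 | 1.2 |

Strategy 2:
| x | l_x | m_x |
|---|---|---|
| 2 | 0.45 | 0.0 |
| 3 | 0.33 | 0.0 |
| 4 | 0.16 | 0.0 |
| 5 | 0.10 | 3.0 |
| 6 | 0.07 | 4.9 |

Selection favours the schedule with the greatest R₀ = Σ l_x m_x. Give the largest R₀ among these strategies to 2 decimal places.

5.06

Strategy 1: R₀ = 0.77×0.0 + 0.57×3.7 + 0.30×4.8 + 0.24×5.7 + 0.12×1.2 = 5.0610
Strategy 2: R₀ = 0.45×0.0 + 0.33×0.0 + 0.16×0.0 + 0.10×3.0 + 0.07×4.9 = 0.6430
Highest R₀: strategy 1 with 5.0610.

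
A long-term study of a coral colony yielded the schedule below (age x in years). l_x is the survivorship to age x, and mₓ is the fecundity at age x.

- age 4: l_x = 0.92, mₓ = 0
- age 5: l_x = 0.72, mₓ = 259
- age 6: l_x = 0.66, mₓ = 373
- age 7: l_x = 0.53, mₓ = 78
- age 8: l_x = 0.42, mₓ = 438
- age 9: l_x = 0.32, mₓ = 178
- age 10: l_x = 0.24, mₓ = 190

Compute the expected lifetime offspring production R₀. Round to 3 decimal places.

R₀ = Σ l_x mₓ:
  age 4: 0.92 × 0 = 0.0000
  age 5: 0.72 × 259 = 186.4800
  age 6: 0.66 × 373 = 246.1800
  age 7: 0.53 × 78 = 41.3400
  age 8: 0.42 × 438 = 183.9600
  age 9: 0.32 × 178 = 56.9600
  age 10: 0.24 × 190 = 45.6000
R₀ = 0.0000 + 186.4800 + 246.1800 + 41.3400 + 183.9600 + 56.9600 + 45.6000 = 760.5200

760.520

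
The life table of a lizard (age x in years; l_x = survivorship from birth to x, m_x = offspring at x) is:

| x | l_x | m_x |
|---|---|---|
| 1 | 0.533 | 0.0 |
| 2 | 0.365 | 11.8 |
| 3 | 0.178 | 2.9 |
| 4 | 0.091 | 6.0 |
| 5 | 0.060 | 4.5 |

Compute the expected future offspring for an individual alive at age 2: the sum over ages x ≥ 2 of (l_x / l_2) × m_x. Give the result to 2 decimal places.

15.45

l_2 = 0.365. Conditional survival from age 2 to x is l_x / l_2.
  x=2: (0.365/0.365) × 11.8 = 11.8000
  x=3: (0.178/0.365) × 2.9 = 1.4142
  x=4: (0.091/0.365) × 6.0 = 1.4959
  x=5: (0.060/0.365) × 4.5 = 0.7397
Sum = 11.8000 + 1.4142 + 1.4959 + 0.7397 = 15.4499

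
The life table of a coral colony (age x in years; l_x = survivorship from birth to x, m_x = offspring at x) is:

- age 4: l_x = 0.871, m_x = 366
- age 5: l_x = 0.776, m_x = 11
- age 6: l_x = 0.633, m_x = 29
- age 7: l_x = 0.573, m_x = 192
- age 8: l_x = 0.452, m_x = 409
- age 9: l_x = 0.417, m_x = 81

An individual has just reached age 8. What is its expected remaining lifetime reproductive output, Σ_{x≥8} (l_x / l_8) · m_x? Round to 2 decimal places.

l_8 = 0.452. Conditional survival from age 8 to x is l_x / l_8.
  x=8: (0.452/0.452) × 409 = 409.0000
  x=9: (0.417/0.452) × 81 = 74.7279
Sum = 409.0000 + 74.7279 = 483.7279

483.73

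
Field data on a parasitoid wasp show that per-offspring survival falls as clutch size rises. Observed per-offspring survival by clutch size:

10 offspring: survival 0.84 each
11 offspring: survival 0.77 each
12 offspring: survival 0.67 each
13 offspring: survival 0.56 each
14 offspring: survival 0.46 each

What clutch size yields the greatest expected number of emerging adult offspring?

11

Expected emerging adult offspring = c × s(c):
  c=10: 10 × 0.84 = 8.400
  c=11: 11 × 0.77 = 8.470
  c=12: 12 × 0.67 = 8.040
  c=13: 13 × 0.56 = 7.280
  c=14: 14 × 0.46 = 6.440
Maximum at c = 11 (8.470 emerging adult offspring).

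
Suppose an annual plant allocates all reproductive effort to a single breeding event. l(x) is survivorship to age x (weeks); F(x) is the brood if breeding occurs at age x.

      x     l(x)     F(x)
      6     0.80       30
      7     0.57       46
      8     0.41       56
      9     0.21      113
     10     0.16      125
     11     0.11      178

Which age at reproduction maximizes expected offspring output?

7

Expected offspring if breeding at age x = l(x) × F(x):
  age 6: 0.80 × 30 = 24.000
  age 7: 0.57 × 46 = 26.220
  age 8: 0.41 × 56 = 22.960
  age 9: 0.21 × 113 = 23.730
  age 10: 0.16 × 125 = 20.000
  age 11: 0.11 × 178 = 19.580
Maximum at age 7 (26.220).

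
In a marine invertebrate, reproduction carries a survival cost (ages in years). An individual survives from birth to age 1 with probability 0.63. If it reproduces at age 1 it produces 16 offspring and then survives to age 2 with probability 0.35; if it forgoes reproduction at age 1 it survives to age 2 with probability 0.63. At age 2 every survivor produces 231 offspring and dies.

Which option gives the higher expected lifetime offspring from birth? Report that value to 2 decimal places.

91.68

breed at age 1: R₀ = 0.63 × (16 + 0.35 × 231) = 0.63 × 96.8500 = 61.0155
delay to age 2: R₀ = 0.63 × (0.63 × 231) = 0.63 × 145.5300 = 91.6839
Higher: delay to age 2 (91.6839).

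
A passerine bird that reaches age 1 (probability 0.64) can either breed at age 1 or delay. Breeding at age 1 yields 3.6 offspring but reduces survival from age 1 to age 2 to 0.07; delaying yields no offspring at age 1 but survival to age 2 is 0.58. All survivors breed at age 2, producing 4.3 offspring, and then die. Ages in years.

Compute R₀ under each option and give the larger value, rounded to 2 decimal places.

breed at age 1: R₀ = 0.64 × (3.6 + 0.07 × 4.3) = 0.64 × 3.9010 = 2.4966
delay to age 2: R₀ = 0.64 × (0.58 × 4.3) = 0.64 × 2.4940 = 1.5962
Higher: breed at age 1 (2.4966).

2.50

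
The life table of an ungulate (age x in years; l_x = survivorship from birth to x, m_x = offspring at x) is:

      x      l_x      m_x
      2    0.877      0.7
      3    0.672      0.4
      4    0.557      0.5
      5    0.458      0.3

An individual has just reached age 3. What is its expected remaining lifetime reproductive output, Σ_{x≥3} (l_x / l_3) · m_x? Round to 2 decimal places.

l_3 = 0.672. Conditional survival from age 3 to x is l_x / l_3.
  x=3: (0.672/0.672) × 0.4 = 0.4000
  x=4: (0.557/0.672) × 0.5 = 0.4144
  x=5: (0.458/0.672) × 0.3 = 0.2045
Sum = 0.4000 + 0.4144 + 0.2045 = 1.0189

1.02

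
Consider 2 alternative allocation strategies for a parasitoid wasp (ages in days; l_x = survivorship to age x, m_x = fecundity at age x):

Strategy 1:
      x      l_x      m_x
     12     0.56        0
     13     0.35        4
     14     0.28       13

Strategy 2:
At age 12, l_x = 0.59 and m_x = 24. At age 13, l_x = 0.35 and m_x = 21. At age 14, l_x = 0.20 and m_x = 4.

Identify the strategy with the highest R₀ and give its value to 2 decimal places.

22.31

Strategy 1: R₀ = 0.56×0 + 0.35×4 + 0.28×13 = 5.0400
Strategy 2: R₀ = 0.59×24 + 0.35×21 + 0.20×4 = 22.3100
Highest R₀: strategy 2 with 22.3100.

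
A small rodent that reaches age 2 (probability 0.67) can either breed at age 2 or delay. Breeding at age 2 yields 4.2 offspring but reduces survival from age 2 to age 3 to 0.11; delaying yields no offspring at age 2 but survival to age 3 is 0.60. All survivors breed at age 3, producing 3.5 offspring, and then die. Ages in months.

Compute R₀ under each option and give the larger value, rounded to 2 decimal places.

3.07

breed at age 2: R₀ = 0.67 × (4.2 + 0.11 × 3.5) = 0.67 × 4.5850 = 3.0720
delay to age 3: R₀ = 0.67 × (0.60 × 3.5) = 0.67 × 2.1000 = 1.4070
Higher: breed at age 2 (3.0720).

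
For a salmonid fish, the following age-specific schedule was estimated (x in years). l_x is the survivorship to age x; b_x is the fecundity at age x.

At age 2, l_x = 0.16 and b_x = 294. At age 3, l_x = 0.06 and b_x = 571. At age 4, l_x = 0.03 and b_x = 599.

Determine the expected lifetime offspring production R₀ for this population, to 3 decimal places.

R₀ = Σ l_x b_x:
  age 2: 0.16 × 294 = 47.0400
  age 3: 0.06 × 571 = 34.2600
  age 4: 0.03 × 599 = 17.9700
R₀ = 47.0400 + 34.2600 + 17.9700 = 99.2700

99.270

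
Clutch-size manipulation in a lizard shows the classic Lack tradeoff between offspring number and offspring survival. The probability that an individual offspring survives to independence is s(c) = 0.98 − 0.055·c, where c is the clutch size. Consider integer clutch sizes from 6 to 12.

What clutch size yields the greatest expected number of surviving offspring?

Expected surviving offspring = c × s(c):
  c=6: 6 × 0.650 = 3.900
  c=7: 7 × 0.595 = 4.165
  c=8: 8 × 0.540 = 4.320
  c=9: 9 × 0.485 = 4.365
  c=10: 10 × 0.430 = 4.300
  c=11: 11 × 0.375 = 4.125
  c=12: 12 × 0.320 = 3.840
Maximum at c = 9 (4.365 surviving offspring).

9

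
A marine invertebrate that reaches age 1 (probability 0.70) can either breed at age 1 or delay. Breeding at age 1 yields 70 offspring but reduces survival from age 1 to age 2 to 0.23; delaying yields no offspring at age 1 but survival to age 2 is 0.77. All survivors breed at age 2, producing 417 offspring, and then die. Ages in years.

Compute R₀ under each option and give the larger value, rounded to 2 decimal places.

224.76

breed at age 1: R₀ = 0.70 × (70 + 0.23 × 417) = 0.70 × 165.9100 = 116.1370
delay to age 2: R₀ = 0.70 × (0.77 × 417) = 0.70 × 321.0900 = 224.7630
Higher: delay to age 2 (224.7630).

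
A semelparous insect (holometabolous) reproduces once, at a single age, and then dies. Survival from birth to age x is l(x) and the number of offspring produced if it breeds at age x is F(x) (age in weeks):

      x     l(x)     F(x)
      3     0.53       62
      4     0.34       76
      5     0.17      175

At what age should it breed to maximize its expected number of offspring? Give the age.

Expected offspring if breeding at age x = l(x) × F(x):
  age 3: 0.53 × 62 = 32.860
  age 4: 0.34 × 76 = 25.840
  age 5: 0.17 × 175 = 29.750
Maximum at age 3 (32.860).

3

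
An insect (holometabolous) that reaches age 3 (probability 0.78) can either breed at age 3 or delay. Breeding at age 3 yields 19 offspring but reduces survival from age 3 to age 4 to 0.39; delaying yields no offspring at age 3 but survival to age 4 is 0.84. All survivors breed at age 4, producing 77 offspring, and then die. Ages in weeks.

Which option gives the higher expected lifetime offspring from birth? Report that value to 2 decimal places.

breed at age 3: R₀ = 0.78 × (19 + 0.39 × 77) = 0.78 × 49.0300 = 38.2434
delay to age 4: R₀ = 0.78 × (0.84 × 77) = 0.78 × 64.6800 = 50.4504
Higher: delay to age 4 (50.4504).

50.45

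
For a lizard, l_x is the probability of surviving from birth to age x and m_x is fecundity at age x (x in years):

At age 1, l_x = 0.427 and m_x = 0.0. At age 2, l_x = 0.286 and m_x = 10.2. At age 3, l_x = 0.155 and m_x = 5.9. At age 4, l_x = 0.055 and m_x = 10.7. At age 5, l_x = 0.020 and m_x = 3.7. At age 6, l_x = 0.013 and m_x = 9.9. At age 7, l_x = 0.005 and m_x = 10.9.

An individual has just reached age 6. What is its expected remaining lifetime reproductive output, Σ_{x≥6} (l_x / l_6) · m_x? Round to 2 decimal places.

l_6 = 0.013. Conditional survival from age 6 to x is l_x / l_6.
  x=6: (0.013/0.013) × 9.9 = 9.9000
  x=7: (0.005/0.013) × 10.9 = 4.1923
Sum = 9.9000 + 4.1923 = 14.0923

14.09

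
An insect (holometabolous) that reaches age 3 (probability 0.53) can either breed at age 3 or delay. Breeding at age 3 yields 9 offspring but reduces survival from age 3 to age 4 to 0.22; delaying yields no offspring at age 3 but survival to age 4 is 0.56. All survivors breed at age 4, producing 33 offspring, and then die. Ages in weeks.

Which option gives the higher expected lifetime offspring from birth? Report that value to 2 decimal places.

breed at age 3: R₀ = 0.53 × (9 + 0.22 × 33) = 0.53 × 16.2600 = 8.6178
delay to age 4: R₀ = 0.53 × (0.56 × 33) = 0.53 × 18.4800 = 9.7944
Higher: delay to age 4 (9.7944).

9.79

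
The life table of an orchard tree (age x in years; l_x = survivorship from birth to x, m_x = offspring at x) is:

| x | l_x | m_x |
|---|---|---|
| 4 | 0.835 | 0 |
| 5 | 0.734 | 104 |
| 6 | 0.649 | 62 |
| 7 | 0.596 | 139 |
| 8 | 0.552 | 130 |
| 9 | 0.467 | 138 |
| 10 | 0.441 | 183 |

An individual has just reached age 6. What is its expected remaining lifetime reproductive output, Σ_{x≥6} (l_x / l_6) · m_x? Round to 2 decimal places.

l_6 = 0.649. Conditional survival from age 6 to x is l_x / l_6.
  x=6: (0.649/0.649) × 62 = 62.0000
  x=7: (0.596/0.649) × 139 = 127.6487
  x=8: (0.552/0.649) × 130 = 110.5701
  x=9: (0.467/0.649) × 138 = 99.3005
  x=10: (0.441/0.649) × 183 = 124.3498
Sum = 62.0000 + 127.6487 + 110.5701 + 99.3005 + 124.3498 = 523.8690

523.87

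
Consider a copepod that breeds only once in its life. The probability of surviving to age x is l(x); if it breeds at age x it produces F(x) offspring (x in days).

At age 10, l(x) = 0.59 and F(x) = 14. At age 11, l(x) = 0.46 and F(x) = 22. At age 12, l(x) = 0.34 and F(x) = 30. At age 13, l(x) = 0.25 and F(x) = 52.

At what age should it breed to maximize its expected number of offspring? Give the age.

13

Expected offspring if breeding at age x = l(x) × F(x):
  age 10: 0.59 × 14 = 8.260
  age 11: 0.46 × 22 = 10.120
  age 12: 0.34 × 30 = 10.200
  age 13: 0.25 × 52 = 13.000
Maximum at age 13 (13.000).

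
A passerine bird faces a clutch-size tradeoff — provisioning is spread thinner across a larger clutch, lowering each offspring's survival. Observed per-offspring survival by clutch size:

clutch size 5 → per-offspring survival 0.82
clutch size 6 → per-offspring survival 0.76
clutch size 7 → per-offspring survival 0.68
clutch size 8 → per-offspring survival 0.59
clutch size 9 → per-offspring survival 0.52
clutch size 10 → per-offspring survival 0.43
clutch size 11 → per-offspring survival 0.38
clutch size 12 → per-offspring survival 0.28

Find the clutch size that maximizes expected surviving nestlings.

7

Expected surviving nestlings = c × s(c):
  c=5: 5 × 0.82 = 4.100
  c=6: 6 × 0.76 = 4.560
  c=7: 7 × 0.68 = 4.760
  c=8: 8 × 0.59 = 4.720
  c=9: 9 × 0.52 = 4.680
  c=10: 10 × 0.43 = 4.300
  c=11: 11 × 0.38 = 4.180
  c=12: 12 × 0.28 = 3.360
Maximum at c = 7 (4.760 surviving nestlings).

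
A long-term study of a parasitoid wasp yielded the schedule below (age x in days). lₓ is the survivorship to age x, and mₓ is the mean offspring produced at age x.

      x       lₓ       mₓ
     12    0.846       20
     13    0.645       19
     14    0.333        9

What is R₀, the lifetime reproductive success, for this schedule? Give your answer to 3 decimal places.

R₀ = Σ lₓ mₓ:
  age 12: 0.846 × 20 = 16.9200
  age 13: 0.645 × 19 = 12.2550
  age 14: 0.333 × 9 = 2.9970
R₀ = 16.9200 + 12.2550 + 2.9970 = 32.1720

32.172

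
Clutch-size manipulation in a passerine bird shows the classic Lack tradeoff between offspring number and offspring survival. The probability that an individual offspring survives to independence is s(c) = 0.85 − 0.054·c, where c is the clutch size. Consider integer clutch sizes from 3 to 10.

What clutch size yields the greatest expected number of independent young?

Expected independent young = c × s(c):
  c=3: 3 × 0.688 = 2.064
  c=4: 4 × 0.634 = 2.536
  c=5: 5 × 0.580 = 2.900
  c=6: 6 × 0.526 = 3.156
  c=7: 7 × 0.472 = 3.304
  c=8: 8 × 0.418 = 3.344
  c=9: 9 × 0.364 = 3.276
  c=10: 10 × 0.310 = 3.100
Maximum at c = 8 (3.344 independent young).

8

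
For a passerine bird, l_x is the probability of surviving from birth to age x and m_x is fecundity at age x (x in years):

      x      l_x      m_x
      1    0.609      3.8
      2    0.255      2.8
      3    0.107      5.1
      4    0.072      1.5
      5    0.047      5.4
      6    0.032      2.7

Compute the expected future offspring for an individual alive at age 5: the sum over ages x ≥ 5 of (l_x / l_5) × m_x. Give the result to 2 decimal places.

l_5 = 0.047. Conditional survival from age 5 to x is l_x / l_5.
  x=5: (0.047/0.047) × 5.4 = 5.4000
  x=6: (0.032/0.047) × 2.7 = 1.8383
Sum = 5.4000 + 1.8383 = 7.2383

7.24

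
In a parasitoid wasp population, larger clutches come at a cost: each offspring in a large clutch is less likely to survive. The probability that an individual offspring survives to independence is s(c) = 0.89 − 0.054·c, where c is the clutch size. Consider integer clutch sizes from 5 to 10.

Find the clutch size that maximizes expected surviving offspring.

8

Expected surviving offspring = c × s(c):
  c=5: 5 × 0.620 = 3.100
  c=6: 6 × 0.566 = 3.396
  c=7: 7 × 0.512 = 3.584
  c=8: 8 × 0.458 = 3.664
  c=9: 9 × 0.404 = 3.636
  c=10: 10 × 0.350 = 3.500
Maximum at c = 8 (3.664 surviving offspring).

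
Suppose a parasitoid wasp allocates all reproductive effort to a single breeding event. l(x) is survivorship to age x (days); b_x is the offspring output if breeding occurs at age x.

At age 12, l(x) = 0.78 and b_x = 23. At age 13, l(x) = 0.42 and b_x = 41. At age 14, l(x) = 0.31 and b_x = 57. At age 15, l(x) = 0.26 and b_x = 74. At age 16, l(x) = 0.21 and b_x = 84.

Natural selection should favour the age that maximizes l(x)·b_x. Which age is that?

Expected offspring if breeding at age x = l(x) × b_x:
  age 12: 0.78 × 23 = 17.940
  age 13: 0.42 × 41 = 17.220
  age 14: 0.31 × 57 = 17.670
  age 15: 0.26 × 74 = 19.240
  age 16: 0.21 × 84 = 17.640
Maximum at age 15 (19.240).

15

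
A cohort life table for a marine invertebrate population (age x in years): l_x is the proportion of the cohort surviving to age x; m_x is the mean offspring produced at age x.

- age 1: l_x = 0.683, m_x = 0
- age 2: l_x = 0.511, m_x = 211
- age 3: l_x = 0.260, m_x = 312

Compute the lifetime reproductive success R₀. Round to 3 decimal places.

188.941

R₀ = Σ l_x m_x:
  age 1: 0.683 × 0 = 0.0000
  age 2: 0.511 × 211 = 107.8210
  age 3: 0.260 × 312 = 81.1200
R₀ = 0.0000 + 107.8210 + 81.1200 = 188.9410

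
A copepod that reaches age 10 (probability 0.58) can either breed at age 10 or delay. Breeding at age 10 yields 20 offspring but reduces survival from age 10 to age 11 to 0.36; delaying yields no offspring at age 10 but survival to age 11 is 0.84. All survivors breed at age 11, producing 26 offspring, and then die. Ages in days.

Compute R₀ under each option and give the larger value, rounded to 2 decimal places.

breed at age 10: R₀ = 0.58 × (20 + 0.36 × 26) = 0.58 × 29.3600 = 17.0288
delay to age 11: R₀ = 0.58 × (0.84 × 26) = 0.58 × 21.8400 = 12.6672
Higher: breed at age 10 (17.0288).

17.03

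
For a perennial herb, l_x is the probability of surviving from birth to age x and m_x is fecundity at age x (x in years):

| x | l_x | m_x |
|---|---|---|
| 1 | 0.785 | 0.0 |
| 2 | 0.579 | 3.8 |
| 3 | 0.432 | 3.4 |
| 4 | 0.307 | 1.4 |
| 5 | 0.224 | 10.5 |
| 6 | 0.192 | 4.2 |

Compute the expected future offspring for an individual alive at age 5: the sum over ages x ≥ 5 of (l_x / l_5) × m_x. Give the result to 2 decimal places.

14.10

l_5 = 0.224. Conditional survival from age 5 to x is l_x / l_5.
  x=5: (0.224/0.224) × 10.5 = 10.5000
  x=6: (0.192/0.224) × 4.2 = 3.6000
Sum = 10.5000 + 3.6000 = 14.1000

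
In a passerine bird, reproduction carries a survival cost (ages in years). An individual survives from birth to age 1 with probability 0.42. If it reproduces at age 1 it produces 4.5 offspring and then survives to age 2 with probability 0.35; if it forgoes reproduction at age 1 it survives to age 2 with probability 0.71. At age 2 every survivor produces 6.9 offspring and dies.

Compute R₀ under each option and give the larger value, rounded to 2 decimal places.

breed at age 1: R₀ = 0.42 × (4.5 + 0.35 × 6.9) = 0.42 × 6.9150 = 2.9043
delay to age 2: R₀ = 0.42 × (0.71 × 6.9) = 0.42 × 4.8990 = 2.0576
Higher: breed at age 1 (2.9043).

2.90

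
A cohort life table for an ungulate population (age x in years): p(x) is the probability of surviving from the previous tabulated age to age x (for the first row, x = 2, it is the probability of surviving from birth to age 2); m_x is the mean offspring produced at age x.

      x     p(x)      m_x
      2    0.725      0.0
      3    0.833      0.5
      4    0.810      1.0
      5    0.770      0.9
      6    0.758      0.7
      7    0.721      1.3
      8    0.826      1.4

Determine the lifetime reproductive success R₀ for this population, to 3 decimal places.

1.836

Survivorship from birth: l_x = p_2·p_3·…·p_x.
  l_2 = 0.72500
  l_3 = 0.60392
  l_4 = 0.48918
  l_5 = 0.37667
  l_6 = 0.28551
  l_7 = 0.20586
  l_8 = 0.17004
R₀ = Σ l_x m_x:
  age 2: 0.72500 × 0.0 = 0.0000
  age 3: 0.60392 × 0.5 = 0.3020
  age 4: 0.48918 × 1.0 = 0.4892
  age 5: 0.37667 × 0.9 = 0.3390
  age 6: 0.28551 × 0.7 = 0.1999
  age 7: 0.20586 × 1.3 = 0.2676
  age 8: 0.17004 × 1.4 = 0.2381
R₀ = 0.0000 + 0.3020 + 0.4892 + 0.3390 + 0.1999 + 0.2676 + 0.2381 = 1.8357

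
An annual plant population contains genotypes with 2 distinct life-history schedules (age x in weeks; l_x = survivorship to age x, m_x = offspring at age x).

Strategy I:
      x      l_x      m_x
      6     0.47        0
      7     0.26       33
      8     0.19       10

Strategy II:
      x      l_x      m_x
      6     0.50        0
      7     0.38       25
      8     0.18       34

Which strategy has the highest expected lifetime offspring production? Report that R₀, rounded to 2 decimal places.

15.62

Strategy I: R₀ = 0.47×0 + 0.26×33 + 0.19×10 = 10.4800
Strategy II: R₀ = 0.50×0 + 0.38×25 + 0.18×34 = 15.6200
Highest R₀: strategy II with 15.6200.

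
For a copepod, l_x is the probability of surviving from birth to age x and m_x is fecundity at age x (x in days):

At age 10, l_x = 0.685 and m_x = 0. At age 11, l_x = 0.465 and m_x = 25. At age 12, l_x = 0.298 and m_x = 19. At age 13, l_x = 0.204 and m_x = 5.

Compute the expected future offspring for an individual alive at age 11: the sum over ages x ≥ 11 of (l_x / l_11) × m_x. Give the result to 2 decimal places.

39.37

l_11 = 0.465. Conditional survival from age 11 to x is l_x / l_11.
  x=11: (0.465/0.465) × 25 = 25.0000
  x=12: (0.298/0.465) × 19 = 12.1763
  x=13: (0.204/0.465) × 5 = 2.1935
Sum = 25.0000 + 12.1763 + 2.1935 = 39.3699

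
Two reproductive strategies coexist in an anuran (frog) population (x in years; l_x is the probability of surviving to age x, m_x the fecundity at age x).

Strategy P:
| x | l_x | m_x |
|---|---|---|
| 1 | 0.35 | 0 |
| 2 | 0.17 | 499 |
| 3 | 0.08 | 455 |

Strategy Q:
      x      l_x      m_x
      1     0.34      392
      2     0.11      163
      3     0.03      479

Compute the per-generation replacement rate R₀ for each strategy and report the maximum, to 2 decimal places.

165.58

Strategy P: R₀ = 0.35×0 + 0.17×499 + 0.08×455 = 121.2300
Strategy Q: R₀ = 0.34×392 + 0.11×163 + 0.03×479 = 165.5800
Highest R₀: strategy Q with 165.5800.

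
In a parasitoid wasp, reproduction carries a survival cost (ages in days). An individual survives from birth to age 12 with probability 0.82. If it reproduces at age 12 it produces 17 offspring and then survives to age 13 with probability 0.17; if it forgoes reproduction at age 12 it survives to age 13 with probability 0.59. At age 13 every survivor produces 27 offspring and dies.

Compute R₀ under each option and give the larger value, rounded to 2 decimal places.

breed at age 12: R₀ = 0.82 × (17 + 0.17 × 27) = 0.82 × 21.5900 = 17.7038
delay to age 13: R₀ = 0.82 × (0.59 × 27) = 0.82 × 15.9300 = 13.0626
Higher: breed at age 12 (17.7038).

17.70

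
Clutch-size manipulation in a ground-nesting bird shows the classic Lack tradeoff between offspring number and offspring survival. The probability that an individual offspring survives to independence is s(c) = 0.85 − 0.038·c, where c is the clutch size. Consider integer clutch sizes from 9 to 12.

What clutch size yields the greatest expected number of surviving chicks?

Expected surviving chicks = c × s(c):
  c=9: 9 × 0.508 = 4.572
  c=10: 10 × 0.470 = 4.700
  c=11: 11 × 0.432 = 4.752
  c=12: 12 × 0.394 = 4.728
Maximum at c = 11 (4.752 surviving chicks).

11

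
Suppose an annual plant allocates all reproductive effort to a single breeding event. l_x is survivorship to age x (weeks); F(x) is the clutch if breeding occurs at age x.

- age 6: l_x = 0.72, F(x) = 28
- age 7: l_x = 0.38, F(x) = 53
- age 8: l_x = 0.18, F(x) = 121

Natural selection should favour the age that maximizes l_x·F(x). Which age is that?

8

Expected offspring if breeding at age x = l_x × F(x):
  age 6: 0.72 × 28 = 20.160
  age 7: 0.38 × 53 = 20.140
  age 8: 0.18 × 121 = 21.780
Maximum at age 8 (21.780).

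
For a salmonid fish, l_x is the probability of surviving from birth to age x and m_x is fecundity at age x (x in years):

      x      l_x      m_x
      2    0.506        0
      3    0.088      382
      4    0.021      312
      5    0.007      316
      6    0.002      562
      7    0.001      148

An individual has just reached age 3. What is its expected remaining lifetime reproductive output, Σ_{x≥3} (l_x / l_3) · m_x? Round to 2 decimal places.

l_3 = 0.088. Conditional survival from age 3 to x is l_x / l_3.
  x=3: (0.088/0.088) × 382 = 382.0000
  x=4: (0.021/0.088) × 312 = 74.4545
  x=5: (0.007/0.088) × 316 = 25.1364
  x=6: (0.002/0.088) × 562 = 12.7727
  x=7: (0.001/0.088) × 148 = 1.6818
Sum = 382.0000 + 74.4545 + 25.1364 + 12.7727 + 1.6818 = 496.0455

496.05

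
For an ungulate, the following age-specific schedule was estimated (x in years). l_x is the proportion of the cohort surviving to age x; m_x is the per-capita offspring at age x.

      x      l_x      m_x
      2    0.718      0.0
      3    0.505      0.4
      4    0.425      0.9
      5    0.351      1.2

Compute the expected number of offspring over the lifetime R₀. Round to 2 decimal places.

1.01

R₀ = Σ l_x m_x:
  age 2: 0.718 × 0.0 = 0.0000
  age 3: 0.505 × 0.4 = 0.2020
  age 4: 0.425 × 0.9 = 0.3825
  age 5: 0.351 × 1.2 = 0.4212
R₀ = 0.0000 + 0.2020 + 0.3825 + 0.4212 = 1.0057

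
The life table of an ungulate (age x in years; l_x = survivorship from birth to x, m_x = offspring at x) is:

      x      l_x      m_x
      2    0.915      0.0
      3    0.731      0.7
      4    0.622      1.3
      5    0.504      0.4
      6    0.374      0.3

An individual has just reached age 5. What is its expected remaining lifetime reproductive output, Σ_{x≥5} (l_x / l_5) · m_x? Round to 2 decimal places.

l_5 = 0.504. Conditional survival from age 5 to x is l_x / l_5.
  x=5: (0.504/0.504) × 0.4 = 0.4000
  x=6: (0.374/0.504) × 0.3 = 0.2226
Sum = 0.4000 + 0.2226 = 0.6226

0.62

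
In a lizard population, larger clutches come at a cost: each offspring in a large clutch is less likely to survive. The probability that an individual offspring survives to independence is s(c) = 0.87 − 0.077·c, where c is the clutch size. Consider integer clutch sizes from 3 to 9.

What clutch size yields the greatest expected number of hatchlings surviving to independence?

Expected hatchlings surviving to independence = c × s(c):
  c=3: 3 × 0.639 = 1.917
  c=4: 4 × 0.562 = 2.248
  c=5: 5 × 0.485 = 2.425
  c=6: 6 × 0.408 = 2.448
  c=7: 7 × 0.331 = 2.317
  c=8: 8 × 0.254 = 2.032
  c=9: 9 × 0.177 = 1.593
Maximum at c = 6 (2.448 hatchlings surviving to independence).

6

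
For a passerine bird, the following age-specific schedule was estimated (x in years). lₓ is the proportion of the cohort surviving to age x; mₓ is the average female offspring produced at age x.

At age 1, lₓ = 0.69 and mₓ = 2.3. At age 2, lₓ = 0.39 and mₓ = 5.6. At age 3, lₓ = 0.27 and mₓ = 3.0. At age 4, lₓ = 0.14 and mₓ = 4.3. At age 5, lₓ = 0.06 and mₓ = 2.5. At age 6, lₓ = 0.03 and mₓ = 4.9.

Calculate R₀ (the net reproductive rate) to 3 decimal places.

R₀ = Σ lₓ mₓ:
  age 1: 0.69 × 2.3 = 1.5870
  age 2: 0.39 × 5.6 = 2.1840
  age 3: 0.27 × 3.0 = 0.8100
  age 4: 0.14 × 4.3 = 0.6020
  age 5: 0.06 × 2.5 = 0.1500
  age 6: 0.03 × 4.9 = 0.1470
R₀ = 1.5870 + 2.1840 + 0.8100 + 0.6020 + 0.1500 + 0.1470 = 5.4800

5.480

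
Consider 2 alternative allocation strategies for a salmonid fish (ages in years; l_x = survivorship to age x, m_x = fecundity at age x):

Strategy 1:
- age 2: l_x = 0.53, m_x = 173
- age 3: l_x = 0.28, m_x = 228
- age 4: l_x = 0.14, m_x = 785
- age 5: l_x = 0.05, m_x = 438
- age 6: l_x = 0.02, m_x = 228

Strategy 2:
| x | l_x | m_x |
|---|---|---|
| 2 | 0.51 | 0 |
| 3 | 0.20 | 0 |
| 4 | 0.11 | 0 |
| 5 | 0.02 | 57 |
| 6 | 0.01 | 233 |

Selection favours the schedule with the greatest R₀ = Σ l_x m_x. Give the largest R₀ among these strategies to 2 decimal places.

291.89

Strategy 1: R₀ = 0.53×173 + 0.28×228 + 0.14×785 + 0.05×438 + 0.02×228 = 291.8900
Strategy 2: R₀ = 0.51×0 + 0.20×0 + 0.11×0 + 0.02×57 + 0.01×233 = 3.4700
Highest R₀: strategy 1 with 291.8900.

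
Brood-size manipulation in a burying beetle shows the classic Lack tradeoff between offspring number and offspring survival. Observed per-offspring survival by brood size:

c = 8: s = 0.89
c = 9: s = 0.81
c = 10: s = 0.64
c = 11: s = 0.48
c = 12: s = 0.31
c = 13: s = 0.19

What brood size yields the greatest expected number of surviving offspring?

9

Expected surviving offspring = c × s(c):
  c=8: 8 × 0.89 = 7.120
  c=9: 9 × 0.81 = 7.290
  c=10: 10 × 0.64 = 6.400
  c=11: 11 × 0.48 = 5.280
  c=12: 12 × 0.31 = 3.720
  c=13: 13 × 0.19 = 2.470
Maximum at c = 9 (7.290 surviving offspring).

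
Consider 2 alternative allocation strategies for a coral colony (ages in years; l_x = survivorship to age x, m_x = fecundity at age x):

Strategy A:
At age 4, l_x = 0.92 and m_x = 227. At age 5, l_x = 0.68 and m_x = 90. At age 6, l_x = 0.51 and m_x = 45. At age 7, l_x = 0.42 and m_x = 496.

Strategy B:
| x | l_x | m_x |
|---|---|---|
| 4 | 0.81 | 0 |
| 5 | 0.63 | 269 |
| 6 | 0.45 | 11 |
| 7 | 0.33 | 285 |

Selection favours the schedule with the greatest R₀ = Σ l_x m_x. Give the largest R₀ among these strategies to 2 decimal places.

501.31

Strategy A: R₀ = 0.92×227 + 0.68×90 + 0.51×45 + 0.42×496 = 501.3100
Strategy B: R₀ = 0.81×0 + 0.63×269 + 0.45×11 + 0.33×285 = 268.4700
Highest R₀: strategy A with 501.3100.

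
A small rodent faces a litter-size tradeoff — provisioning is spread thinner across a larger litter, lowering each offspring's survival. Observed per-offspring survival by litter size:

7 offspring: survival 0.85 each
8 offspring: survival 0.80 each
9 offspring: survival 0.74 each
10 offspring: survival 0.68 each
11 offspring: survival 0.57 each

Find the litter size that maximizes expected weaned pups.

10

Expected weaned pups = c × s(c):
  c=7: 7 × 0.85 = 5.950
  c=8: 8 × 0.80 = 6.400
  c=9: 9 × 0.74 = 6.660
  c=10: 10 × 0.68 = 6.800
  c=11: 11 × 0.57 = 6.270
Maximum at c = 10 (6.800 weaned pups).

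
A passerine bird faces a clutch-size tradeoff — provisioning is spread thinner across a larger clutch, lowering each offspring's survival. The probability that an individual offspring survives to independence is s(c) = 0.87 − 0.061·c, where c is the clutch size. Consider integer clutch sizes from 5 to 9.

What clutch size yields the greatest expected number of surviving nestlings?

Expected surviving nestlings = c × s(c):
  c=5: 5 × 0.565 = 2.825
  c=6: 6 × 0.504 = 3.024
  c=7: 7 × 0.443 = 3.101
  c=8: 8 × 0.382 = 3.056
  c=9: 9 × 0.321 = 2.889
Maximum at c = 7 (3.101 surviving nestlings).

7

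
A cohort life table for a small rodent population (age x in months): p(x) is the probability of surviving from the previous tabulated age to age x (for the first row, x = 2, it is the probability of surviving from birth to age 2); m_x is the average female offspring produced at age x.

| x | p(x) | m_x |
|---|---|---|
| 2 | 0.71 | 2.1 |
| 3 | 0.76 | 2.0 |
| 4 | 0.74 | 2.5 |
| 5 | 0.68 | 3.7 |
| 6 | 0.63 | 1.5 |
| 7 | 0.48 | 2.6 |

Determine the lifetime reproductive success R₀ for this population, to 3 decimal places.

Survivorship from birth: l_x = p_2·p_3·…·p_x.
  l_2 = 0.71000
  l_3 = 0.53960
  l_4 = 0.39930
  l_5 = 0.27153
  l_6 = 0.17106
  l_7 = 0.08211
R₀ = Σ l_x m_x:
  age 2: 0.71000 × 2.1 = 1.4910
  age 3: 0.53960 × 2.0 = 1.0792
  age 4: 0.39930 × 2.5 = 0.9982
  age 5: 0.27153 × 3.7 = 1.0047
  age 6: 0.17106 × 1.5 = 0.2566
  age 7: 0.08211 × 2.6 = 0.2135
R₀ = 1.4910 + 1.0792 + 0.9982 + 1.0047 + 0.2566 + 0.2135 = 5.0432

5.043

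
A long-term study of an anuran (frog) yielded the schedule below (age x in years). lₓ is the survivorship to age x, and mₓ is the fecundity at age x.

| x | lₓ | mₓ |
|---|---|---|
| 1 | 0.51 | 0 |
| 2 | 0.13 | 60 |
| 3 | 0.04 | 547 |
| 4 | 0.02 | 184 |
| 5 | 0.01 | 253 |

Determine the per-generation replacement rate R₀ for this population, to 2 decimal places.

R₀ = Σ lₓ mₓ:
  age 1: 0.51 × 0 = 0.0000
  age 2: 0.13 × 60 = 7.8000
  age 3: 0.04 × 547 = 21.8800
  age 4: 0.02 × 184 = 3.6800
  age 5: 0.01 × 253 = 2.5300
R₀ = 0.0000 + 7.8000 + 21.8800 + 3.6800 + 2.5300 = 35.8900

35.89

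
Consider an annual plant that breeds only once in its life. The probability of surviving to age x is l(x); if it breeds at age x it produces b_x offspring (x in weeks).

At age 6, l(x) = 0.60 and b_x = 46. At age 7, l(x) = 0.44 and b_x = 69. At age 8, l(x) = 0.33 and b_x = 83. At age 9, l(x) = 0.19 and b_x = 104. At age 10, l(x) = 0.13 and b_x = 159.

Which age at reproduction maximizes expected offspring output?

Expected offspring if breeding at age x = l(x) × b_x:
  age 6: 0.60 × 46 = 27.600
  age 7: 0.44 × 69 = 30.360
  age 8: 0.33 × 83 = 27.390
  age 9: 0.19 × 104 = 19.760
  age 10: 0.13 × 159 = 20.670
Maximum at age 7 (30.360).

7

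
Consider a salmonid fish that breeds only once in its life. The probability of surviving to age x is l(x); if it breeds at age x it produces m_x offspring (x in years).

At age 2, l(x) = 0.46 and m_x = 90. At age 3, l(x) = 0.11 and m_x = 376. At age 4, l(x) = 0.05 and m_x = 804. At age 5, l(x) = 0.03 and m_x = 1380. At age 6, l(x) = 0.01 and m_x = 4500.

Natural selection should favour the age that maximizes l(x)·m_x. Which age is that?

Expected offspring if breeding at age x = l(x) × m_x:
  age 2: 0.46 × 90 = 41.400
  age 3: 0.11 × 376 = 41.360
  age 4: 0.05 × 804 = 40.200
  age 5: 0.03 × 1380 = 41.400
  age 6: 0.01 × 4500 = 45.000
Maximum at age 6 (45.000).

6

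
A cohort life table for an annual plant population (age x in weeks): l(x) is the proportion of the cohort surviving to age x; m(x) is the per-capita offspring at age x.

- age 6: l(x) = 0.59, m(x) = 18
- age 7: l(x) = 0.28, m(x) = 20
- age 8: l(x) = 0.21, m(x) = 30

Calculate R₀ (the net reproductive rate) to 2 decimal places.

R₀ = Σ l(x) m(x):
  age 6: 0.59 × 18 = 10.6200
  age 7: 0.28 × 20 = 5.6000
  age 8: 0.21 × 30 = 6.3000
R₀ = 10.6200 + 5.6000 + 6.3000 = 22.5200

22.52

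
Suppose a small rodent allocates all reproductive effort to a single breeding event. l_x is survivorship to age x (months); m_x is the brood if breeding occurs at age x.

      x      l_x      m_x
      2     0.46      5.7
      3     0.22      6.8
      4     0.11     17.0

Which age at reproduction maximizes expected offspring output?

Expected offspring if breeding at age x = l_x × m_x:
  age 2: 0.46 × 5.7 = 2.622
  age 3: 0.22 × 6.8 = 1.496
  age 4: 0.11 × 17.0 = 1.870
Maximum at age 2 (2.622).

2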